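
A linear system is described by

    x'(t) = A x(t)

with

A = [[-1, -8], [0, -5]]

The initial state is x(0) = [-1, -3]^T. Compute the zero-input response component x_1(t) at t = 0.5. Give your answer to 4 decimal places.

2.5401

det(sI - A) = s^2 - (tr A)s + det A, with tr A = (-1) + (-5) = -6 and det A = (-1)·(-5) - (-8)·0 = 5 - 0 = 5.
So p(s) = det(sI - A) = s^2 + 6s + 5.
Factor s^2 + 6s + 5: two numbers with sum -6 and product 5 are -1 and -5, so s^2 + 6s + 5 = (s + 1)(s + 5).
Hence p(s) = (s + 1) (s + 5), with roots -5, -1.
The eigenvalues -5, -1 are distinct and real, so A is diagonalisable and x(t) = e^{At} x(0) = V diag(e^{λ_i t}) V^{-1} x(0), where the columns of V are the eigenvectors.
λ = -5: A - (-5)I = [[4, -8], [0, 0]]. Row 1 gives 4·v1 + (-8)·v2 = 0, so take v_1 = [2, 1]^T.
λ = -1: A - (-1)I = [[0, -8], [0, -4]]. Row 1 gives 0·v1 + (-8)·v2 = 0, so take v_2 = [1, 0]^T.
V = [v_1 v_2] = [[2, 1], [1, 0]] has det V = -1, so V^{-1} = adj(V)/det V = [[0, 1], [1, -2]].
Modal coordinates z(0) = V^{-1} x(0): 0·(-1) + 1·(-3) = -3; 1·(-1) + (-2)·(-3) = 5; so z(0) = [-3, 5]^T.
x_1(t) = Σ_i (v_i)_1 · z_i(0) · e^{λ_i t} (row 1 of V times the modal terms).
x_1(0.5) = 2·(-3)·e^{-5·0.5} + 1·5·e^{-1·0.5} = (-6)·0.082085 + 5·0.606531 = 2.5401.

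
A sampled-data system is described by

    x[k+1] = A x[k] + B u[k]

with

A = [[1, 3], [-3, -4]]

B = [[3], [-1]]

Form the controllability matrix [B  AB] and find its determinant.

-15

AB = [[0], [-5]]
Controllability matrix C = [B  AB] = [[3, 0], [-1, -5]]
det(C) = 3·(-5) - 0·(-1) = -15 - 0 = -15
Since det(C) ≠ 0, rank(C) = 2 and the system is completely controllable.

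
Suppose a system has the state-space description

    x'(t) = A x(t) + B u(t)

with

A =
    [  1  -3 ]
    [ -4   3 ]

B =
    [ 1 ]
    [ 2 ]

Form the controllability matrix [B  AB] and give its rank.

AB = [[-5], [2]]
Controllability matrix C = [B  AB] = [[1, -5], [2, 2]]
det(C) = 1·2 - (-5)·2 = 2 - (-10) = 12 ≠ 0, so rank(C) = 2.
rank(C) = 2 = n, so the pair (A, B) is completely controllable.

2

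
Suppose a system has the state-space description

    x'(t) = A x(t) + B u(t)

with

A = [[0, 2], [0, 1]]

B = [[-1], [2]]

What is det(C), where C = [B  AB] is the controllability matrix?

-10

AB = [[4], [2]]
Controllability matrix C = [B  AB] = [[-1, 4], [2, 2]]
det(C) = (-1)·2 - 4·2 = -2 - 8 = -10
Since det(C) ≠ 0, rank(C) = 2 and the system is completely controllable.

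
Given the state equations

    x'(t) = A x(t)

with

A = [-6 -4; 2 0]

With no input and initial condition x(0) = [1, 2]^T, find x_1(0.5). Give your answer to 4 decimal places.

-1.0274

det(sI - A) = s^2 - (tr A)s + det A, with tr A = (-6) + 0 = -6 and det A = (-6)·0 - (-4)·2 = 0 - (-8) = 8.
So p(s) = det(sI - A) = s^2 + 6s + 8.
Factor s^2 + 6s + 8: two numbers with sum -6 and product 8 are -2 and -4, so s^2 + 6s + 8 = (s + 2)(s + 4).
Hence p(s) = (s + 2) (s + 4), with roots -4, -2.
The eigenvalues -4, -2 are distinct and real, so A is diagonalisable and x(t) = e^{At} x(0) = V diag(e^{λ_i t}) V^{-1} x(0), where the columns of V are the eigenvectors.
λ = -4: A - (-4)I = [[-2, -4], [2, 4]]. Row 1 gives (-2)·v1 + (-4)·v2 = 0, so take v_1 = [-2, 1]^T.
λ = -2: A - (-2)I = [[-4, -4], [2, 2]]. Row 1 gives (-4)·v1 + (-4)·v2 = 0, so take v_2 = [-1, 1]^T.
V = [v_1 v_2] = [[-2, -1], [1, 1]] has det V = -1, so V^{-1} = adj(V)/det V = [[-1, -1], [1, 2]].
Modal coordinates z(0) = V^{-1} x(0): (-1)·1 + (-1)·2 = -3; 1·1 + 2·2 = 5; so z(0) = [-3, 5]^T.
x_1(t) = Σ_i (v_i)_1 · z_i(0) · e^{λ_i t} (row 1 of V times the modal terms).
x_1(0.5) = (-2)·(-3)·e^{-4·0.5} + (-1)·5·e^{-2·0.5} = 6·0.135335 + (-5)·0.367879 = -1.0274.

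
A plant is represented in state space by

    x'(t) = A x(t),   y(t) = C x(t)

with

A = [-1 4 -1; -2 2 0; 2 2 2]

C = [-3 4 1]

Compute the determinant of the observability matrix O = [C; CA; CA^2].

536

CA = [[-3, -2, 5]]
CA^2 = [[17, -6, 13]]
Observability matrix O = [C; CA; CA^2] = [[-3, 4, 1], [-3, -2, 5], [17, -6, 13]]
Expanding along the first row, det(O) = (-3)·((-2)·13 - 5·(-6)) - 4·((-3)·13 - 5·17) + 1·((-3)·(-6) - (-2)·17) = (-3)·4 - 4·(-124) + 1·52 = 536
Since det(O) ≠ 0, rank(O) = 3 and the system is completely observable.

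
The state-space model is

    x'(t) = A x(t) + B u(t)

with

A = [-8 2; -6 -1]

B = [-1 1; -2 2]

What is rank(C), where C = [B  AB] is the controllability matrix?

AB = [[4, -4], [8, -8]]
Controllability matrix C = [B  AB] = [[-1, 1, 4, -4], [-2, 2, 8, -8]]
Every column of C is a scalar multiple of column 1 = [-1, -2] (multipliers 1, -1, -4, 4), so the columns span a one-dimensional space.
C ≠ 0, hence rank(C) = 1.
rank(C) = 1 < n = 2, so the pair (A, B) is not completely controllable.

1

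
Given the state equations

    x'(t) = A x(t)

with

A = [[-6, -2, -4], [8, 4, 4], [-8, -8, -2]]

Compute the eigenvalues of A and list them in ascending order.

-4, -2, 2

det(sI - A) = s^3 - (tr A)s^2 + (M11 + M22 + M33)s - det A, where Mii is the 2×2 principal minor of A obtained by deleting row i and column i.
tr A = (-6) + 4 + (-2) = -4; M11 = 4·(-2) - 4·(-8) = -8 - (-32) = 24; M22 = (-6)·(-2) - (-4)·(-8) = 12 - 32 = -20; M33 = (-6)·4 - (-2)·8 = -24 - (-16) = -8; sum of minors = -4.
det A = (-6)·(4·(-2) - 4·(-8)) - (-2)·(8·(-2) - 4·(-8)) + (-4)·(8·(-8) - 4·(-8)) = (-6)·24 - (-2)·16 + (-4)·(-32) = 16.
So p(s) = det(sI - A) = s^3 + 4s^2 - 4s - 16.
Rational-root test: any integer root divides -16. Testing small divisors, s = -2 works: p(-2) = -8 + 16 + 8 + (-16) = 0, so (s + 2) is a factor.
Dividing, p(s) = (s + 2)(s^2 + 2s - 8).
Factor s^2 + 2s - 8: two numbers with sum -2 and product -8 are 2 and -4, so s^2 + 2s - 8 = (s - 2)(s + 4).
Hence p(s) = (s - 2) (s + 2) (s + 4), with roots -4, -2, 2.
At least one eigenvalue has non-negative real part, so the system is not asymptotically stable.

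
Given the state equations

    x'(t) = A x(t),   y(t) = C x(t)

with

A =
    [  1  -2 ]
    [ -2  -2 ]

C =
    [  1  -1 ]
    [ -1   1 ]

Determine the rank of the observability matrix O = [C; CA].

2

CA = [[3, 0], [-3, 0]]
Observability matrix O = [C; CA] = [[1, -1], [-1, 1], [3, 0], [-3, 0]]
Take the 2×2 submatrix of O formed by rows 1, 3: [[1, -1], [3, 0]]. Its determinant is 1·0 - (-1)·3 = 0 - (-3) = 3 ≠ 0.
So rank(O) ≥ 2; since O has 2 columns, rank(O) = 2.
rank(O) = 2 = n, so the pair (A, C) is completely observable.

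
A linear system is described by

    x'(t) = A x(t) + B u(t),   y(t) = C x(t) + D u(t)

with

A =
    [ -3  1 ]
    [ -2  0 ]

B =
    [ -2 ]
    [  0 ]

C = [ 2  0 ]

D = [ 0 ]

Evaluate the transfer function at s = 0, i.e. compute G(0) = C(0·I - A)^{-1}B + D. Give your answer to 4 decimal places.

0.0000

G(0) = C(-A)^{-1}B + D = -C A^{-1} B + D.
det A = 2, so A^{-1} = (1/2)·adj(A) = [[0, -1/2], [1, -3/2]]
A^{-1} B = [0, -2]^T
C A^{-1} B = 0
G(0) = D - C A^{-1} B = 0 - (0) = 0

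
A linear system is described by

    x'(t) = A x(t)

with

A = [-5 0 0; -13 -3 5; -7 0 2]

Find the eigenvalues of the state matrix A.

-5, -3, 2

det(sI - A) = s^3 - (tr A)s^2 + (M11 + M22 + M33)s - det A, where Mii is the 2×2 principal minor of A obtained by deleting row i and column i.
tr A = (-5) + (-3) + 2 = -6; M11 = (-3)·2 - 5·0 = -6 - 0 = -6; M22 = (-5)·2 - 0·(-7) = -10 - 0 = -10; M33 = (-5)·(-3) - 0·(-13) = 15 - 0 = 15; sum of minors = -1.
det A = (-5)·((-3)·2 - 5·0) - 0·((-13)·2 - 5·(-7)) + 0·((-13)·0 - (-3)·(-7)) = (-5)·(-6) - 0·9 + 0·(-21) = 30.
So p(s) = det(sI - A) = s^3 + 6s^2 - s - 30.
Rational-root test: any integer root divides -30. Testing small divisors, s = 2 works: p(2) = 8 + 24 + (-2) + (-30) = 0, so (s - 2) is a factor.
Dividing, p(s) = (s - 2)(s^2 + 8s + 15).
Factor s^2 + 8s + 15: two numbers with sum -8 and product 15 are -3 and -5, so s^2 + 8s + 15 = (s + 3)(s + 5).
Hence p(s) = (s - 2) (s + 3) (s + 5), with roots -5, -3, 2.
At least one eigenvalue has non-negative real part, so the system is not asymptotically stable.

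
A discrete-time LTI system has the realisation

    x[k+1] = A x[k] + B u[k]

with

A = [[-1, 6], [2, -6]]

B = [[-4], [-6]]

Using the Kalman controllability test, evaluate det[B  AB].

-304

AB = [[-32], [28]]
Controllability matrix C = [B  AB] = [[-4, -32], [-6, 28]]
det(C) = (-4)·28 - (-32)·(-6) = -112 - 192 = -304
Since det(C) ≠ 0, rank(C) = 2 and the system is completely controllable.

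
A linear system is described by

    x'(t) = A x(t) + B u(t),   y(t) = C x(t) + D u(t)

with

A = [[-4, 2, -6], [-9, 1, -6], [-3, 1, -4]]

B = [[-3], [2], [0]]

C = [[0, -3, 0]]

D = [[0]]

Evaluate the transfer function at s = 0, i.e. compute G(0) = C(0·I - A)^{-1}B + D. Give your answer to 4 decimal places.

-18.7500

G(0) = C(-A)^{-1}B + D = -C A^{-1} B + D.
det A = -8, so A^{-1} = (1/-8)·adj(A) = [[-1/4, -1/4, 3/4], [9/4, 1/4, -15/4], [3/4, 1/4, -7/4]]
A^{-1} B = [1/4, -25/4, -7/4]^T
C A^{-1} B = 75/4
G(0) = D - C A^{-1} B = 0 - (75/4) = -75/4 ≈ -18.7500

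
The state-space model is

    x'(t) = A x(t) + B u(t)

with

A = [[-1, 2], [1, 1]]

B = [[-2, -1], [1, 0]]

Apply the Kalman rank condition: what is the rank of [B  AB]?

AB = [[4, 1], [-1, -1]]
Controllability matrix C = [B  AB] = [[-2, -1, 4, 1], [1, 0, -1, -1]]
Take the 2×2 submatrix of C formed by columns 1, 2: [[-2, -1], [1, 0]]. Its determinant is (-2)·0 - (-1)·1 = 0 - (-1) = 1 ≠ 0.
So rank(C) ≥ 2; since C has 2 rows, rank(C) = 2.
rank(C) = 2 = n, so the pair (A, B) is completely controllable.

2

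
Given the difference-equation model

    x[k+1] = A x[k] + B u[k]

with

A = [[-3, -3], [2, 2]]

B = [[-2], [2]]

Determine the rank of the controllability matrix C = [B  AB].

1

AB = [[0], [0]]
Controllability matrix C = [B  AB] = [[-2, 0], [2, 0]]
Every column of C is a scalar multiple of column 1 = [-2, 2] (multipliers 1, 0), so the columns span a one-dimensional space.
C ≠ 0, hence rank(C) = 1.
rank(C) = 1 < n = 2, so the pair (A, B) is not completely controllable.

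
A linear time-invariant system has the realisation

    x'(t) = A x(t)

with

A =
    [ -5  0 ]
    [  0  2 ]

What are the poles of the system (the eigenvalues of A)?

-5, 2

det(sI - A) = s^2 - (tr A)s + det A, with tr A = (-5) + 2 = -3 and det A = (-5)·2 - 0·0 = -10 - 0 = -10.
So p(s) = det(sI - A) = s^2 + 3s - 10.
Factor s^2 + 3s - 10: two numbers with sum -3 and product -10 are 2 and -5, so s^2 + 3s - 10 = (s - 2)(s + 5).
Hence p(s) = (s - 2) (s + 5), with roots -5, 2.
At least one eigenvalue has non-negative real part, so the system is not asymptotically stable.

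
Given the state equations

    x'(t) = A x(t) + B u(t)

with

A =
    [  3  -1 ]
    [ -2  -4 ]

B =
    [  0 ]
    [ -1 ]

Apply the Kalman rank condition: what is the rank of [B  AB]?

2

AB = [[1], [4]]
Controllability matrix C = [B  AB] = [[0, 1], [-1, 4]]
det(C) = 0·4 - 1·(-1) = 0 - (-1) = 1 ≠ 0, so rank(C) = 2.
rank(C) = 2 = n, so the pair (A, B) is completely controllable.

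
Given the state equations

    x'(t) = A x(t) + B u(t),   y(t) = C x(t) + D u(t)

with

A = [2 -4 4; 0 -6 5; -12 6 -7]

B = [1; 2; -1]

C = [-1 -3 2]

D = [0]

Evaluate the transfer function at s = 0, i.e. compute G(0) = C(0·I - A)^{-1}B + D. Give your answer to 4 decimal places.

G(0) = C(-A)^{-1}B + D = -C A^{-1} B + D.
det A = -24, so A^{-1} = (1/-24)·adj(A) = [[-1/2, 1/6, -1/6], [5/2, -17/12, 5/12], [3, -3/2, 1/2]]
A^{-1} B = [0, -3/4, -1/2]^T
C A^{-1} B = 5/4
G(0) = D - C A^{-1} B = 0 - (5/4) = -5/4 ≈ -1.2500

-1.2500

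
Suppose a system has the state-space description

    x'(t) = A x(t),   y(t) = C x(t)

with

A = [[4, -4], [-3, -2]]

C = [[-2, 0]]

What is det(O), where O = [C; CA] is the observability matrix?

CA = [[-8, 8]]
Observability matrix O = [C; CA] = [[-2, 0], [-8, 8]]
det(O) = (-2)·8 - 0·(-8) = -16 - 0 = -16
Since det(O) ≠ 0, rank(O) = 2 and the system is completely observable.

-16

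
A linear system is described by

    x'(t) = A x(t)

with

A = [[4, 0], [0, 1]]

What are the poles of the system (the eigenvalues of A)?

det(sI - A) = s^2 - (tr A)s + det A, with tr A = 4 + 1 = 5 and det A = 4·1 - 0·0 = 4 - 0 = 4.
So p(s) = det(sI - A) = s^2 - 5s + 4.
Factor s^2 - 5s + 4: two numbers with sum 5 and product 4 are 4 and 1, so s^2 - 5s + 4 = (s - 4)(s - 1).
Hence p(s) = (s - 4) (s - 1), with roots 1, 4.
At least one eigenvalue has non-negative real part, so the system is not asymptotically stable.

1, 4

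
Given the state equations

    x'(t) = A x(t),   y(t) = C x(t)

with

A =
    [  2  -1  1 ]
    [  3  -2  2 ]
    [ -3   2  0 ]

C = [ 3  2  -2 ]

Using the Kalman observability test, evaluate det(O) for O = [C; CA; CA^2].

-606

CA = [[18, -11, 7]]
CA^2 = [[-18, 18, -4]]
Observability matrix O = [C; CA; CA^2] = [[3, 2, -2], [18, -11, 7], [-18, 18, -4]]
Expanding along the first row, det(O) = 3·((-11)·(-4) - 7·18) - 2·(18·(-4) - 7·(-18)) + (-2)·(18·18 - (-11)·(-18)) = 3·(-82) - 2·54 + (-2)·126 = -606
Since det(O) ≠ 0, rank(O) = 3 and the system is completely observable.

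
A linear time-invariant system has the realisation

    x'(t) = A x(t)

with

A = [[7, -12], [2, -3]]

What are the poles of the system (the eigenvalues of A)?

det(sI - A) = s^2 - (tr A)s + det A, with tr A = 7 + (-3) = 4 and det A = 7·(-3) - (-12)·2 = -21 - (-24) = 3.
So p(s) = det(sI - A) = s^2 - 4s + 3.
Factor s^2 - 4s + 3: two numbers with sum 4 and product 3 are 3 and 1, so s^2 - 4s + 3 = (s - 3)(s - 1).
Hence p(s) = (s - 3) (s - 1), with roots 1, 3.
At least one eigenvalue has non-negative real part, so the system is not asymptotically stable.

1, 3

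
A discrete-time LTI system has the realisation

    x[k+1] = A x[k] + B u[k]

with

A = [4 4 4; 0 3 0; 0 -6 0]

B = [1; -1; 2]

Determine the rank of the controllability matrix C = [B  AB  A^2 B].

AB = [[8], [-3], [6]]
A^2B = [[44], [-9], [18]]
Controllability matrix C = [B  AB  A^2B] = [[1, 8, 44], [-1, -3, -9], [2, 6, 18]]
The rows r1, r2, r3 of C are linearly dependent: 2·r2 + r3 = 0 (check each entry), so rank(C) ≤ 2.
The 2×2 minor from rows 1, 2, columns 1, 2 is 1·(-3) - 8·(-1) = -3 - (-8) = 5 ≠ 0, so rank(C) = 2.
rank(C) = 2 < n = 3, so the pair (A, B) is not completely controllable.

2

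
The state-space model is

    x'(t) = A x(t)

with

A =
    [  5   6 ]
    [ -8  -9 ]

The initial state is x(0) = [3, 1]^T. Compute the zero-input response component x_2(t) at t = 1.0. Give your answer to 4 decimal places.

-4.7216

det(sI - A) = s^2 - (tr A)s + det A, with tr A = 5 + (-9) = -4 and det A = 5·(-9) - 6·(-8) = -45 - (-48) = 3.
So p(s) = det(sI - A) = s^2 + 4s + 3.
Factor s^2 + 4s + 3: two numbers with sum -4 and product 3 are -1 and -3, so s^2 + 4s + 3 = (s + 1)(s + 3).
Hence p(s) = (s + 1) (s + 3), with roots -3, -1.
The eigenvalues -3, -1 are distinct and real, so A is diagonalisable and x(t) = e^{At} x(0) = V diag(e^{λ_i t}) V^{-1} x(0), where the columns of V are the eigenvectors.
λ = -3: A - (-3)I = [[8, 6], [-8, -6]]. Row 1 gives 8·v1 + 6·v2 = 0, so take v_1 = [-3, 4]^T.
λ = -1: A - (-1)I = [[6, 6], [-8, -8]]. Row 1 gives 6·v1 + 6·v2 = 0, so take v_2 = [1, -1]^T.
V = [v_1 v_2] = [[-3, 1], [4, -1]] has det V = -1, so V^{-1} = adj(V)/det V = [[1, 1], [4, 3]].
Modal coordinates z(0) = V^{-1} x(0): 1·3 + 1·1 = 4; 4·3 + 3·1 = 15; so z(0) = [4, 15]^T.
x_2(t) = Σ_i (v_i)_2 · z_i(0) · e^{λ_i t} (row 2 of V times the modal terms).
x_2(1.0) = 4·4·e^{-3·1.0} + (-1)·15·e^{-1·1.0} = 16·0.049787 + (-15)·0.367879 = -4.7216.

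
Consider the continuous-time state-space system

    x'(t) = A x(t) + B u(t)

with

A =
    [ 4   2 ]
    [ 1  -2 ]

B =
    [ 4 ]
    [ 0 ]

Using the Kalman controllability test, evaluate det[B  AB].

16

AB = [[16], [4]]
Controllability matrix C = [B  AB] = [[4, 16], [0, 4]]
det(C) = 4·4 - 16·0 = 16 - 0 = 16
Since det(C) ≠ 0, rank(C) = 2 and the system is completely controllable.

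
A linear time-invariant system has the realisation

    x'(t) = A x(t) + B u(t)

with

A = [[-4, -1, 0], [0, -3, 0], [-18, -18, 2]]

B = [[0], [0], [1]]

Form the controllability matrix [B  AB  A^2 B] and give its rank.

1

AB = [[0], [0], [2]]
A^2B = [[0], [0], [4]]
Controllability matrix C = [B  AB  A^2B] = [[0, 0, 0], [0, 0, 0], [1, 2, 4]]
Every column of C is a scalar multiple of column 1 = [0, 0, 1] (multipliers 1, 2, 4), so the columns span a one-dimensional space.
C ≠ 0, hence rank(C) = 1.
rank(C) = 1 < n = 3, so the pair (A, B) is not completely controllable.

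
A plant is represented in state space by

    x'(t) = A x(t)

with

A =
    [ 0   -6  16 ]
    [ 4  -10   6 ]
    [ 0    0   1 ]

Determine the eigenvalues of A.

-6, -4, 1

det(sI - A) = s^3 - (tr A)s^2 + (M11 + M22 + M33)s - det A, where Mii is the 2×2 principal minor of A obtained by deleting row i and column i.
tr A = 0 + (-10) + 1 = -9; M11 = (-10)·1 - 6·0 = -10 - 0 = -10; M22 = 0·1 - 16·0 = 0 - 0 = 0; M33 = 0·(-10) - (-6)·4 = 0 - (-24) = 24; sum of minors = 14.
det A = 0·((-10)·1 - 6·0) - (-6)·(4·1 - 6·0) + 16·(4·0 - (-10)·0) = 0·(-10) - (-6)·4 + 16·0 = 24.
So p(s) = det(sI - A) = s^3 + 9s^2 + 14s - 24.
Rational-root test: any integer root divides -24. Testing small divisors, s = 1 works: p(1) = 1 + 9 + 14 + (-24) = 0, so (s - 1) is a factor.
Dividing, p(s) = (s - 1)(s^2 + 10s + 24).
Factor s^2 + 10s + 24: two numbers with sum -10 and product 24 are -4 and -6, so s^2 + 10s + 24 = (s + 4)(s + 6).
Hence p(s) = (s - 1) (s + 4) (s + 6), with roots -6, -4, 1.
At least one eigenvalue has non-negative real part, so the system is not asymptotically stable.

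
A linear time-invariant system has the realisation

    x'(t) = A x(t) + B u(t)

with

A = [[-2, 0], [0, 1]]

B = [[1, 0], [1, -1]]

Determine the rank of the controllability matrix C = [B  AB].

2

AB = [[-2, 0], [1, -1]]
Controllability matrix C = [B  AB] = [[1, 0, -2, 0], [1, -1, 1, -1]]
Take the 2×2 submatrix of C formed by columns 1, 2: [[1, 0], [1, -1]]. Its determinant is 1·(-1) - 0·1 = -1 - 0 = -1 ≠ 0.
So rank(C) ≥ 2; since C has 2 rows, rank(C) = 2.
rank(C) = 2 = n, so the pair (A, B) is completely controllable.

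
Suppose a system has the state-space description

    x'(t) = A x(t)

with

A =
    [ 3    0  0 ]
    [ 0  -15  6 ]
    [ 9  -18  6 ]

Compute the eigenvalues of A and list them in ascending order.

-6, -3, 3

det(sI - A) = s^3 - (tr A)s^2 + (M11 + M22 + M33)s - det A, where Mii is the 2×2 principal minor of A obtained by deleting row i and column i.
tr A = 3 + (-15) + 6 = -6; M11 = (-15)·6 - 6·(-18) = -90 - (-108) = 18; M22 = 3·6 - 0·9 = 18 - 0 = 18; M33 = 3·(-15) - 0·0 = -45 - 0 = -45; sum of minors = -9.
det A = 3·((-15)·6 - 6·(-18)) - 0·(0·6 - 6·9) + 0·(0·(-18) - (-15)·9) = 3·18 - 0·(-54) + 0·135 = 54.
So p(s) = det(sI - A) = s^3 + 6s^2 - 9s - 54.
Rational-root test: any integer root divides -54. Testing small divisors, s = -3 works: p(-3) = -27 + 54 + 27 + (-54) = 0, so (s + 3) is a factor.
Dividing, p(s) = (s + 3)(s^2 + 3s - 18).
Factor s^2 + 3s - 18: two numbers with sum -3 and product -18 are 3 and -6, so s^2 + 3s - 18 = (s - 3)(s + 6).
Hence p(s) = (s - 3) (s + 3) (s + 6), with roots -6, -3, 3.
At least one eigenvalue has non-negative real part, so the system is not asymptotically stable.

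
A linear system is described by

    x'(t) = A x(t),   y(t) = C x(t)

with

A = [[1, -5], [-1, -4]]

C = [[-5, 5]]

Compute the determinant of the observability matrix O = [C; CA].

CA = [[-10, 5]]
Observability matrix O = [C; CA] = [[-5, 5], [-10, 5]]
det(O) = (-5)·5 - 5·(-10) = -25 - (-50) = 25
Since det(O) ≠ 0, rank(O) = 2 and the system is completely observable.

25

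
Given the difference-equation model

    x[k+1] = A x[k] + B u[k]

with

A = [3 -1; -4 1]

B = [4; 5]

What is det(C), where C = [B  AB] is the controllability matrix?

AB = [[7], [-11]]
Controllability matrix C = [B  AB] = [[4, 7], [5, -11]]
det(C) = 4·(-11) - 7·5 = -44 - 35 = -79
Since det(C) ≠ 0, rank(C) = 2 and the system is completely controllable.

-79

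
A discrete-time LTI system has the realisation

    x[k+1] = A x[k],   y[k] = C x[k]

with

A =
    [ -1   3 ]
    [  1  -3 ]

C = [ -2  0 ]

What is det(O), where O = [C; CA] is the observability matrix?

12

CA = [[2, -6]]
Observability matrix O = [C; CA] = [[-2, 0], [2, -6]]
det(O) = (-2)·(-6) - 0·2 = 12 - 0 = 12
Since det(O) ≠ 0, rank(O) = 2 and the system is completely observable.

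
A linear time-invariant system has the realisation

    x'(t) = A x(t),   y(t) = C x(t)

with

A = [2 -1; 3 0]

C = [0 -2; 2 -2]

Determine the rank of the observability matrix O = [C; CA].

CA = [[-6, 0], [-2, -2]]
Observability matrix O = [C; CA] = [[0, -2], [2, -2], [-6, 0], [-2, -2]]
Take the 2×2 submatrix of O formed by rows 1, 2: [[0, -2], [2, -2]]. Its determinant is 0·(-2) - (-2)·2 = 0 - (-4) = 4 ≠ 0.
So rank(O) ≥ 2; since O has 2 columns, rank(O) = 2.
rank(O) = 2 = n, so the pair (A, C) is completely observable.

2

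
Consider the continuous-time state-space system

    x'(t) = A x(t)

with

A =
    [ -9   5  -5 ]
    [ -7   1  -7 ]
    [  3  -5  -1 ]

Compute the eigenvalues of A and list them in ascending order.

det(sI - A) = s^3 - (tr A)s^2 + (M11 + M22 + M33)s - det A, where Mii is the 2×2 principal minor of A obtained by deleting row i and column i.
tr A = (-9) + 1 + (-1) = -9; M11 = 1·(-1) - (-7)·(-5) = -1 - 35 = -36; M22 = (-9)·(-1) - (-5)·3 = 9 - (-15) = 24; M33 = (-9)·1 - 5·(-7) = -9 - (-35) = 26; sum of minors = 14.
det A = (-9)·(1·(-1) - (-7)·(-5)) - 5·((-7)·(-1) - (-7)·3) + (-5)·((-7)·(-5) - 1·3) = (-9)·(-36) - 5·28 + (-5)·32 = 24.
So p(s) = det(sI - A) = s^3 + 9s^2 + 14s - 24.
Rational-root test: any integer root divides -24. Testing small divisors, s = 1 works: p(1) = 1 + 9 + 14 + (-24) = 0, so (s - 1) is a factor.
Dividing, p(s) = (s - 1)(s^2 + 10s + 24).
Factor s^2 + 10s + 24: two numbers with sum -10 and product 24 are -4 and -6, so s^2 + 10s + 24 = (s + 4)(s + 6).
Hence p(s) = (s - 1) (s + 4) (s + 6), with roots -6, -4, 1.
At least one eigenvalue has non-negative real part, so the system is not asymptotically stable.

-6, -4, 1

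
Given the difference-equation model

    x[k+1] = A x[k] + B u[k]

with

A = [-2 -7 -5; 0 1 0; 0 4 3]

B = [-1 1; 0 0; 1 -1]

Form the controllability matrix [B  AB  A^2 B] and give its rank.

AB = [[-3, 3], [0, 0], [3, -3]]
A^2B = [[-9, 9], [0, 0], [9, -9]]
Controllability matrix C = [B  AB  A^2B] = [[-1, 1, -3, 3, -9, 9], [0, 0, 0, 0, 0, 0], [1, -1, 3, -3, 9, -9]]
Every column of C is a scalar multiple of column 1 = [-1, 0, 1] (multipliers 1, -1, 3, -3, 9, -9), so the columns span a one-dimensional space.
C ≠ 0, hence rank(C) = 1.
rank(C) = 1 < n = 3, so the pair (A, B) is not completely controllable.

1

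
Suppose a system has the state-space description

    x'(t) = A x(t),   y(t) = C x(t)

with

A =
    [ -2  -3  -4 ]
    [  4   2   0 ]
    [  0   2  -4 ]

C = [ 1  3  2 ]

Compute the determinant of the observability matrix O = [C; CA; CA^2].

CA = [[10, 7, -12]]
CA^2 = [[8, -40, 8]]
Observability matrix O = [C; CA; CA^2] = [[1, 3, 2], [10, 7, -12], [8, -40, 8]]
Expanding along the first row, det(O) = 1·(7·8 - (-12)·(-40)) - 3·(10·8 - (-12)·8) + 2·(10·(-40) - 7·8) = 1·(-424) - 3·176 + 2·(-456) = -1864
Since det(O) ≠ 0, rank(O) = 3 and the system is completely observable.

-1864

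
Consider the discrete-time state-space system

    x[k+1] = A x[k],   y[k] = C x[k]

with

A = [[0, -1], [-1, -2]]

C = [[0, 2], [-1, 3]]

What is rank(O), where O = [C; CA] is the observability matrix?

CA = [[-2, -4], [-3, -5]]
Observability matrix O = [C; CA] = [[0, 2], [-1, 3], [-2, -4], [-3, -5]]
Take the 2×2 submatrix of O formed by rows 1, 2: [[0, 2], [-1, 3]]. Its determinant is 0·3 - 2·(-1) = 0 - (-2) = 2 ≠ 0.
So rank(O) ≥ 2; since O has 2 columns, rank(O) = 2.
rank(O) = 2 = n, so the pair (A, C) is completely observable.

2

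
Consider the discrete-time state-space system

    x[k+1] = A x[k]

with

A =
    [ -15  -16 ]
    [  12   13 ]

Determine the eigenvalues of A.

det(zI - A) = z^2 - (tr A)z + det A, with tr A = (-15) + 13 = -2 and det A = (-15)·13 - (-16)·12 = -195 - (-192) = -3.
So p(z) = det(zI - A) = z^2 + 2z - 3.
Factor z^2 + 2z - 3: two numbers with sum -2 and product -3 are 1 and -3, so z^2 + 2z - 3 = (z - 1)(z + 3).
Hence p(z) = (z - 1) (z + 3), with roots -3, 1.

-3, 1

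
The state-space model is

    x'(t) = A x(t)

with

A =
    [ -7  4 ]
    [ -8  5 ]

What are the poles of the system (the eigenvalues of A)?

det(sI - A) = s^2 - (tr A)s + det A, with tr A = (-7) + 5 = -2 and det A = (-7)·5 - 4·(-8) = -35 - (-32) = -3.
So p(s) = det(sI - A) = s^2 + 2s - 3.
Factor s^2 + 2s - 3: two numbers with sum -2 and product -3 are 1 and -3, so s^2 + 2s - 3 = (s - 1)(s + 3).
Hence p(s) = (s - 1) (s + 3), with roots -3, 1.
At least one eigenvalue has non-negative real part, so the system is not asymptotically stable.

-3, 1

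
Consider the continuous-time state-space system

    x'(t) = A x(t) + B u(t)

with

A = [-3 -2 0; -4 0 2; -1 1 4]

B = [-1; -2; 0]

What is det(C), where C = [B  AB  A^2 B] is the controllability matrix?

AB = [[7], [4], [-1]]
A^2B = [[-29], [-30], [-7]]
Controllability matrix C = [B  AB  A^2B] = [[-1, 7, -29], [-2, 4, -30], [0, -1, -7]]
Expanding along the first row, det(C) = (-1)·(4·(-7) - (-30)·(-1)) - 7·((-2)·(-7) - (-30)·0) + (-29)·((-2)·(-1) - 4·0) = (-1)·(-58) - 7·14 + (-29)·2 = -98
Since det(C) ≠ 0, rank(C) = 3 and the system is completely controllable.

-98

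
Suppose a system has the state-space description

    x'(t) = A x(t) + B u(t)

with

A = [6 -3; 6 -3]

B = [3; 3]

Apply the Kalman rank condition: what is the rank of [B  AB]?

AB = [[9], [9]]
Controllability matrix C = [B  AB] = [[3, 9], [3, 9]]
Every column of C is a scalar multiple of column 1 = [3, 3] (multipliers 1, 3), so the columns span a one-dimensional space.
C ≠ 0, hence rank(C) = 1.
rank(C) = 1 < n = 2, so the pair (A, B) is not completely controllable.

1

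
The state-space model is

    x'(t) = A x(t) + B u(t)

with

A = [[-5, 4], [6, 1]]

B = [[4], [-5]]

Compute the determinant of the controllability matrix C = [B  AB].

-124

AB = [[-40], [19]]
Controllability matrix C = [B  AB] = [[4, -40], [-5, 19]]
det(C) = 4·19 - (-40)·(-5) = 76 - 200 = -124
Since det(C) ≠ 0, rank(C) = 2 and the system is completely controllable.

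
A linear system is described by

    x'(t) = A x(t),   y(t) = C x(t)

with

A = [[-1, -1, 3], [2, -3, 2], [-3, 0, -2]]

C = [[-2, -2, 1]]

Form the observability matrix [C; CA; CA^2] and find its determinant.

813

CA = [[-5, 8, -12]]
CA^2 = [[57, -19, 25]]
Observability matrix O = [C; CA; CA^2] = [[-2, -2, 1], [-5, 8, -12], [57, -19, 25]]
Expanding along the first row, det(O) = (-2)·(8·25 - (-12)·(-19)) - (-2)·((-5)·25 - (-12)·57) + 1·((-5)·(-19) - 8·57) = (-2)·(-28) - (-2)·559 + 1·(-361) = 813
Since det(O) ≠ 0, rank(O) = 3 and the system is completely observable.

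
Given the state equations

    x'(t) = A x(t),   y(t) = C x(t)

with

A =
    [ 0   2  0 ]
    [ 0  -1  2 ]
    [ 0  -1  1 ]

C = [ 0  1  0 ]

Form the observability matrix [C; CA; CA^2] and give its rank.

CA = [[0, -1, 2]]
CA^2 = [[0, -1, 0]]
Observability matrix O = [C; CA; CA^2] = [[0, 1, 0], [0, -1, 2], [0, -1, 0]]
Column 1 of O is identically zero, so rank(O) ≤ 2.
The 2×2 minor from rows 1, 2, columns 2, 3 is 1·2 - 0·(-1) = 2 - 0 = 2 ≠ 0, so rank(O) = 2.
rank(O) = 2 < n = 3, so the pair (A, C) is not completely observable.

2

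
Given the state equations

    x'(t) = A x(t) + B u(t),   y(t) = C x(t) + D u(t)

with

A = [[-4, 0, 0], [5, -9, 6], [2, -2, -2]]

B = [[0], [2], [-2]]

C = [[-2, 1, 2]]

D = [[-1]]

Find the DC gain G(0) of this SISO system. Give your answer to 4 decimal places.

-2.7333

G(0) = C(-A)^{-1}B + D = -C A^{-1} B + D.
det A = -120, so A^{-1} = (1/-120)·adj(A) = [[-1/4, 0, 0], [-11/60, -1/15, -1/5], [-1/15, 1/15, -3/10]]
A^{-1} B = [0, 4/15, 11/15]^T
C A^{-1} B = 26/15
G(0) = D - C A^{-1} B = -1 - (26/15) = -41/15 ≈ -2.7333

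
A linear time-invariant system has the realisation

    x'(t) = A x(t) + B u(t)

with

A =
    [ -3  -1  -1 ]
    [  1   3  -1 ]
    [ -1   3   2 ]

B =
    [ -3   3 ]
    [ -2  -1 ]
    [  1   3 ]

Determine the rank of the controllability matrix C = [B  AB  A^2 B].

3

AB = [[10, -11], [-10, -3], [-1, 0]]
A^2B = [[-19, 36], [-19, -20], [-42, 2]]
Controllability matrix C = [B  AB  A^2B] = [[-3, 3, 10, -11, -19, 36], [-2, -1, -10, -3, -19, -20], [1, 3, -1, 0, -42, 2]]
Take the 3×3 submatrix of C formed by columns 1, 2, 3: [[-3, 3, 10], [-2, -1, -10], [1, 3, -1]]. Its determinant is (-3)·((-1)·(-1) - (-10)·3) - 3·((-2)·(-1) - (-10)·1) + 10·((-2)·3 - (-1)·1) = (-3)·31 - 3·12 + 10·(-5) = -179 ≠ 0.
So rank(C) ≥ 3; since C has 3 rows, rank(C) = 3.
rank(C) = 3 = n, so the pair (A, B) is completely controllable.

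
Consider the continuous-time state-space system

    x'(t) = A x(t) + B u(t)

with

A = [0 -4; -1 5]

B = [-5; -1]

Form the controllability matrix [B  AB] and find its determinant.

AB = [[4], [0]]
Controllability matrix C = [B  AB] = [[-5, 4], [-1, 0]]
det(C) = (-5)·0 - 4·(-1) = 0 - (-4) = 4
Since det(C) ≠ 0, rank(C) = 2 and the system is completely controllable.

4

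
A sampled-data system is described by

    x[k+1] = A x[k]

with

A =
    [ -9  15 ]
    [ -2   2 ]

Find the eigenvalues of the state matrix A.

det(zI - A) = z^2 - (tr A)z + det A, with tr A = (-9) + 2 = -7 and det A = (-9)·2 - 15·(-2) = -18 - (-30) = 12.
So p(z) = det(zI - A) = z^2 + 7z + 12.
Factor z^2 + 7z + 12: two numbers with sum -7 and product 12 are -3 and -4, so z^2 + 7z + 12 = (z + 3)(z + 4).
Hence p(z) = (z + 3) (z + 4), with roots -4, -3.

-4, -3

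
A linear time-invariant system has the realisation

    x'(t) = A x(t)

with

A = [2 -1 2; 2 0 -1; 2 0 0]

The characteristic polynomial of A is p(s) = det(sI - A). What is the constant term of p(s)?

-2

Expand det(sI - A) for the 3×3 matrix.
p(s) = s^3 - 2s^2 - 2s - 2.
(Check: constant term = det(-A) = (-1)^3 det A = -2; coefficient of s^2 = -tr A = -2.)
The constant term is -2.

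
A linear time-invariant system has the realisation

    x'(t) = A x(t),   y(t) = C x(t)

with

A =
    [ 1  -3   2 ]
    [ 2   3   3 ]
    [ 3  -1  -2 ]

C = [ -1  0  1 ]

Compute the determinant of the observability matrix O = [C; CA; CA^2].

CA = [[2, 2, -4]]
CA^2 = [[-6, 4, 18]]
Observability matrix O = [C; CA; CA^2] = [[-1, 0, 1], [2, 2, -4], [-6, 4, 18]]
Expanding along the first row, det(O) = (-1)·(2·18 - (-4)·4) - 0·(2·18 - (-4)·(-6)) + 1·(2·4 - 2·(-6)) = (-1)·52 - 0·12 + 1·20 = -32
Since det(O) ≠ 0, rank(O) = 3 and the system is completely observable.

-32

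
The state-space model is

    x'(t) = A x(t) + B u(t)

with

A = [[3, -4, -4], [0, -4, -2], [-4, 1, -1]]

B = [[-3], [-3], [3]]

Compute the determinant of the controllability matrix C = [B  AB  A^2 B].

1404

AB = [[-9], [6], [6]]
A^2B = [[-75], [-36], [36]]
Controllability matrix C = [B  AB  A^2B] = [[-3, -9, -75], [-3, 6, -36], [3, 6, 36]]
Expanding along the first row, det(C) = (-3)·(6·36 - (-36)·6) - (-9)·((-3)·36 - (-36)·3) + (-75)·((-3)·6 - 6·3) = (-3)·432 - (-9)·0 + (-75)·(-36) = 1404
Since det(C) ≠ 0, rank(C) = 3 and the system is completely controllable.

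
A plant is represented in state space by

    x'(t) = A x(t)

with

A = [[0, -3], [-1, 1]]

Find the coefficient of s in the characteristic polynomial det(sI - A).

For a 2×2 matrix, det(sI - A) = s^2 - (tr A)s + det A.
tr A = 1, det A = -3.
So p(s) = s^2 - s - 3.
The coefficient of s is -1.

-1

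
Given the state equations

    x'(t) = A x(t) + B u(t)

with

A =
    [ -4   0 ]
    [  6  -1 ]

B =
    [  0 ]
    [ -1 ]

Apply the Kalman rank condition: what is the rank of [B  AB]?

AB = [[0], [1]]
Controllability matrix C = [B  AB] = [[0, 0], [-1, 1]]
Every column of C is a scalar multiple of column 1 = [0, -1] (multipliers 1, -1), so the columns span a one-dimensional space.
C ≠ 0, hence rank(C) = 1.
rank(C) = 1 < n = 2, so the pair (A, B) is not completely controllable.

1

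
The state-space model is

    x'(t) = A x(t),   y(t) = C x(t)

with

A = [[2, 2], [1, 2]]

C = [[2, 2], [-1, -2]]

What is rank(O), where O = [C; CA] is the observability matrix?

2

CA = [[6, 8], [-4, -6]]
Observability matrix O = [C; CA] = [[2, 2], [-1, -2], [6, 8], [-4, -6]]
Take the 2×2 submatrix of O formed by rows 1, 2: [[2, 2], [-1, -2]]. Its determinant is 2·(-2) - 2·(-1) = -4 - (-2) = -2 ≠ 0.
So rank(O) ≥ 2; since O has 2 columns, rank(O) = 2.
rank(O) = 2 = n, so the pair (A, C) is completely observable.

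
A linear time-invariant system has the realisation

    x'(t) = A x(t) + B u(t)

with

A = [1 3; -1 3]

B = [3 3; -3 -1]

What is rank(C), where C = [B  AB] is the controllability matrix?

2

AB = [[-6, 0], [-12, -6]]
Controllability matrix C = [B  AB] = [[3, 3, -6, 0], [-3, -1, -12, -6]]
Take the 2×2 submatrix of C formed by columns 1, 2: [[3, 3], [-3, -1]]. Its determinant is 3·(-1) - 3·(-3) = -3 - (-9) = 6 ≠ 0.
So rank(C) ≥ 2; since C has 2 rows, rank(C) = 2.
rank(C) = 2 = n, so the pair (A, B) is completely controllable.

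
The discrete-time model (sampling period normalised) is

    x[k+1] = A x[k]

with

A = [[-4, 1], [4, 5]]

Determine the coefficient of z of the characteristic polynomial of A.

-1

For a 2×2 matrix, det(zI - A) = z^2 - (tr A)z + det A.
tr A = 1, det A = -24.
So p(z) = z^2 - z - 24.
The coefficient of z is -1.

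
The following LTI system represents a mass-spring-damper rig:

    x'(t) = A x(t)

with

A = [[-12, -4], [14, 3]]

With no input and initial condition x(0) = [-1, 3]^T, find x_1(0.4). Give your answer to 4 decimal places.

-0.4681

det(sI - A) = s^2 - (tr A)s + det A, with tr A = (-12) + 3 = -9 and det A = (-12)·3 - (-4)·14 = -36 - (-56) = 20.
So p(s) = det(sI - A) = s^2 + 9s + 20.
Factor s^2 + 9s + 20: two numbers with sum -9 and product 20 are -4 and -5, so s^2 + 9s + 20 = (s + 4)(s + 5).
Hence p(s) = (s + 4) (s + 5), with roots -5, -4.
The eigenvalues -5, -4 are distinct and real, so A is diagonalisable and x(t) = e^{At} x(0) = V diag(e^{λ_i t}) V^{-1} x(0), where the columns of V are the eigenvectors.
λ = -5: A - (-5)I = [[-7, -4], [14, 8]]. Row 1 gives (-7)·v1 + (-4)·v2 = 0, so take v_1 = [4, -7]^T.
λ = -4: A - (-4)I = [[-8, -4], [14, 7]]. Row 1 gives (-8)·v1 + (-4)·v2 = 0, so take v_2 = [-1, 2]^T.
V = [v_1 v_2] = [[4, -1], [-7, 2]] has det V = 1, so V^{-1} = adj(V)/det V = [[2, 1], [7, 4]].
Modal coordinates z(0) = V^{-1} x(0): 2·(-1) + 1·3 = 1; 7·(-1) + 4·3 = 5; so z(0) = [1, 5]^T.
x_1(t) = Σ_i (v_i)_1 · z_i(0) · e^{λ_i t} (row 1 of V times the modal terms).
x_1(0.4) = 4·1·e^{-5·0.4} + (-1)·5·e^{-4·0.4} = 4·0.135335 + (-5)·0.201897 = -0.4681.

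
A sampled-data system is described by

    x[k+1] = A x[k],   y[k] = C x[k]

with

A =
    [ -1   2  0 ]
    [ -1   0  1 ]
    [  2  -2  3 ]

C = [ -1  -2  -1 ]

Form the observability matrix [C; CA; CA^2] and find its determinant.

-212

CA = [[1, 0, -5]]
CA^2 = [[-11, 12, -15]]
Observability matrix O = [C; CA; CA^2] = [[-1, -2, -1], [1, 0, -5], [-11, 12, -15]]
Expanding along the first row, det(O) = (-1)·(0·(-15) - (-5)·12) - (-2)·(1·(-15) - (-5)·(-11)) + (-1)·(1·12 - 0·(-11)) = (-1)·60 - (-2)·(-70) + (-1)·12 = -212
Since det(O) ≠ 0, rank(O) = 3 and the system is completely observable.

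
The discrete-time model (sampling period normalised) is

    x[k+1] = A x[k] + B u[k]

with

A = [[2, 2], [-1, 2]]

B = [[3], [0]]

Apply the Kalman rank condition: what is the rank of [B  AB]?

2

AB = [[6], [-3]]
Controllability matrix C = [B  AB] = [[3, 6], [0, -3]]
det(C) = 3·(-3) - 6·0 = -9 - 0 = -9 ≠ 0, so rank(C) = 2.
rank(C) = 2 = n, so the pair (A, B) is completely controllable.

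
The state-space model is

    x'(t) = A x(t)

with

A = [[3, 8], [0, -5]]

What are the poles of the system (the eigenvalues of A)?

-5, 3

det(sI - A) = s^2 - (tr A)s + det A, with tr A = 3 + (-5) = -2 and det A = 3·(-5) - 8·0 = -15 - 0 = -15.
So p(s) = det(sI - A) = s^2 + 2s - 15.
Factor s^2 + 2s - 15: two numbers with sum -2 and product -15 are 3 and -5, so s^2 + 2s - 15 = (s - 3)(s + 5).
Hence p(s) = (s - 3) (s + 5), with roots -5, 3.
At least one eigenvalue has non-negative real part, so the system is not asymptotically stable.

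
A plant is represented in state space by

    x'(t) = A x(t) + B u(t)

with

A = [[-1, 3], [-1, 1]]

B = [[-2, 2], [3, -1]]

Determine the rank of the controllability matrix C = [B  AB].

AB = [[11, -5], [5, -3]]
Controllability matrix C = [B  AB] = [[-2, 2, 11, -5], [3, -1, 5, -3]]
Take the 2×2 submatrix of C formed by columns 1, 2: [[-2, 2], [3, -1]]. Its determinant is (-2)·(-1) - 2·3 = 2 - 6 = -4 ≠ 0.
So rank(C) ≥ 2; since C has 2 rows, rank(C) = 2.
rank(C) = 2 = n, so the pair (A, B) is completely controllable.

2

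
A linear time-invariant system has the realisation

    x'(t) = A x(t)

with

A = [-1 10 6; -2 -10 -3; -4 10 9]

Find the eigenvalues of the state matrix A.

det(sI - A) = s^3 - (tr A)s^2 + (M11 + M22 + M33)s - det A, where Mii is the 2×2 principal minor of A obtained by deleting row i and column i.
tr A = (-1) + (-10) + 9 = -2; M11 = (-10)·9 - (-3)·10 = -90 - (-30) = -60; M22 = (-1)·9 - 6·(-4) = -9 - (-24) = 15; M33 = (-1)·(-10) - 10·(-2) = 10 - (-20) = 30; sum of minors = -15.
det A = (-1)·((-10)·9 - (-3)·10) - 10·((-2)·9 - (-3)·(-4)) + 6·((-2)·10 - (-10)·(-4)) = (-1)·(-60) - 10·(-30) + 6·(-60) = 0.
So p(s) = det(sI - A) = s^3 + 2s^2 - 15s.
The constant term is 0, so p(s) = s(s^2 + 2s - 15).
Factor s^2 + 2s - 15: two numbers with sum -2 and product -15 are 3 and -5, so s^2 + 2s - 15 = (s - 3)(s + 5).
Hence p(s) = s (s - 3) (s + 5), with roots -5, 0, 3.
At least one eigenvalue has non-negative real part, so the system is not asymptotically stable.

-5, 0, 3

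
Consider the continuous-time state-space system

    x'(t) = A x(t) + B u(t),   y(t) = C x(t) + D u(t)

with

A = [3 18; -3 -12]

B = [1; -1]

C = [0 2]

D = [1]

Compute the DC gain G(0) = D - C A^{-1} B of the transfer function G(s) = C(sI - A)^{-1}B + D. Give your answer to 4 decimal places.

G(0) = C(-A)^{-1}B + D = -C A^{-1} B + D.
det A = 18, so A^{-1} = (1/18)·adj(A) = [[-2/3, -1], [1/6, 1/6]]
A^{-1} B = [1/3, 0]^T
C A^{-1} B = 0
G(0) = D - C A^{-1} B = 1 - (0) = 1

1.0000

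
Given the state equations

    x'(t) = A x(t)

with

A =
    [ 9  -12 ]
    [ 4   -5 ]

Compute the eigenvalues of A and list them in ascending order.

det(sI - A) = s^2 - (tr A)s + det A, with tr A = 9 + (-5) = 4 and det A = 9·(-5) - (-12)·4 = -45 - (-48) = 3.
So p(s) = det(sI - A) = s^2 - 4s + 3.
Factor s^2 - 4s + 3: two numbers with sum 4 and product 3 are 3 and 1, so s^2 - 4s + 3 = (s - 3)(s - 1).
Hence p(s) = (s - 3) (s - 1), with roots 1, 3.
At least one eigenvalue has non-negative real part, so the system is not asymptotically stable.

1, 3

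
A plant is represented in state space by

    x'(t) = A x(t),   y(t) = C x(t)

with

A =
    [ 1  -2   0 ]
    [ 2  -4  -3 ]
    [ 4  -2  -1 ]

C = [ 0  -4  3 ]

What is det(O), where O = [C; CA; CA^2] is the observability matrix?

CA = [[4, 10, 9]]
CA^2 = [[60, -66, -39]]
Observability matrix O = [C; CA; CA^2] = [[0, -4, 3], [4, 10, 9], [60, -66, -39]]
Expanding along the first row, det(O) = 0·(10·(-39) - 9·(-66)) - (-4)·(4·(-39) - 9·60) + 3·(4·(-66) - 10·60) = 0·204 - (-4)·(-696) + 3·(-864) = -5376
Since det(O) ≠ 0, rank(O) = 3 and the system is completely observable.

-5376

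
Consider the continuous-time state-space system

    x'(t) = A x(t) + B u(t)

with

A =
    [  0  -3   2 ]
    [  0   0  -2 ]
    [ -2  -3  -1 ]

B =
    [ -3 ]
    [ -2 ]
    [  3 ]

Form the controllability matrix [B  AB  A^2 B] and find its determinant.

-1764

AB = [[12], [-6], [9]]
A^2B = [[36], [-18], [-15]]
Controllability matrix C = [B  AB  A^2B] = [[-3, 12, 36], [-2, -6, -18], [3, 9, -15]]
Expanding along the first row, det(C) = (-3)·((-6)·(-15) - (-18)·9) - 12·((-2)·(-15) - (-18)·3) + 36·((-2)·9 - (-6)·3) = (-3)·252 - 12·84 + 36·0 = -1764
Since det(C) ≠ 0, rank(C) = 3 and the system is completely controllable.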